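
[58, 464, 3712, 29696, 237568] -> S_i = 58*8^i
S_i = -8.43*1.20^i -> [-8.43, -10.12, -12.14, -14.57, -17.48]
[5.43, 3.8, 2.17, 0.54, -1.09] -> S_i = 5.43 + -1.63*i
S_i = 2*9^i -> [2, 18, 162, 1458, 13122]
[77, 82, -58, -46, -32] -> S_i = Random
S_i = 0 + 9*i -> [0, 9, 18, 27, 36]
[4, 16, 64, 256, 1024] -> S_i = 4*4^i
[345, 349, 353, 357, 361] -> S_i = 345 + 4*i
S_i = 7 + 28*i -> [7, 35, 63, 91, 119]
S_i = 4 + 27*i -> [4, 31, 58, 85, 112]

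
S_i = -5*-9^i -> [-5, 45, -405, 3645, -32805]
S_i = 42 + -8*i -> [42, 34, 26, 18, 10]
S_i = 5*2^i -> [5, 10, 20, 40, 80]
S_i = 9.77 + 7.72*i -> [9.77, 17.49, 25.21, 32.93, 40.65]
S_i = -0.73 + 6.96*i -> [-0.73, 6.23, 13.19, 20.15, 27.11]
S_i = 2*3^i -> [2, 6, 18, 54, 162]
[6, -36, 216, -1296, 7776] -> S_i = 6*-6^i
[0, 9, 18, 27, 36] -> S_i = 0 + 9*i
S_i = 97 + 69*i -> [97, 166, 235, 304, 373]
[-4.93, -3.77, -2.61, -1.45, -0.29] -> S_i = -4.93 + 1.16*i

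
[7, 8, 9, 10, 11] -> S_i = 7 + 1*i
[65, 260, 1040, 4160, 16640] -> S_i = 65*4^i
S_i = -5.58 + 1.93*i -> [-5.58, -3.65, -1.72, 0.21, 2.14]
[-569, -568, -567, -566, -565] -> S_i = -569 + 1*i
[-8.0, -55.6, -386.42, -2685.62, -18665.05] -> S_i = -8.00*6.95^i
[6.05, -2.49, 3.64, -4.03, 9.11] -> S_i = Random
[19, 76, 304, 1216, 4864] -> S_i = 19*4^i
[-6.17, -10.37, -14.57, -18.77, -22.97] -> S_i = -6.17 + -4.20*i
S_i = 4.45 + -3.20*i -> [4.45, 1.25, -1.95, -5.15, -8.35]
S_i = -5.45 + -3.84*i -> [-5.45, -9.29, -13.13, -16.97, -20.81]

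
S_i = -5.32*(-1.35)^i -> [-5.32, 7.18, -9.7, 13.09, -17.67]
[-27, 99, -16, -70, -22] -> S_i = Random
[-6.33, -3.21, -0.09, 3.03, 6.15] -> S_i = -6.33 + 3.12*i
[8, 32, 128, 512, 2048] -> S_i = 8*4^i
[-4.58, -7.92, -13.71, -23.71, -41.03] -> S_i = -4.58*1.73^i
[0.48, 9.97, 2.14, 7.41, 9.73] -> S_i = Random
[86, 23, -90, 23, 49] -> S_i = Random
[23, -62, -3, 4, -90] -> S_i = Random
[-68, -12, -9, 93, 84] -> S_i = Random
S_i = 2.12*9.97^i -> [2.12, 21.14, 210.73, 2100.98, 20946.74]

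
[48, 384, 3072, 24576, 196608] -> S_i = 48*8^i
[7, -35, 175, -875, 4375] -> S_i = 7*-5^i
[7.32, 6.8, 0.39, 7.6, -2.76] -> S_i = Random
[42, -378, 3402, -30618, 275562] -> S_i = 42*-9^i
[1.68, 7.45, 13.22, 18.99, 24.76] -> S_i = 1.68 + 5.77*i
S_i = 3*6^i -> [3, 18, 108, 648, 3888]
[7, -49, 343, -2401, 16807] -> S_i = 7*-7^i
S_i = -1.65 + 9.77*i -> [-1.65, 8.12, 17.89, 27.66, 37.43]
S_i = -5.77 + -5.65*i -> [-5.77, -11.42, -17.07, -22.72, -28.37]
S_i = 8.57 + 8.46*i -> [8.57, 17.03, 25.49, 33.95, 42.41]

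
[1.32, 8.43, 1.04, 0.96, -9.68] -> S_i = Random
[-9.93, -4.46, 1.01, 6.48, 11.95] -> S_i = -9.93 + 5.47*i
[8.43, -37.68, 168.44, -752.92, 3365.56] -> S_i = 8.43*(-4.47)^i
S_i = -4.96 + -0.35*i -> [-4.96, -5.31, -5.66, -6.01, -6.36]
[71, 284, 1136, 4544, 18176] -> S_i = 71*4^i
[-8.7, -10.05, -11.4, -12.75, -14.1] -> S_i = -8.70 + -1.35*i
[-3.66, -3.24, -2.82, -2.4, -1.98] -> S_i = -3.66 + 0.42*i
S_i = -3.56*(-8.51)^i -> [-3.56, 30.3, -257.82, 2194.01, -18671.03]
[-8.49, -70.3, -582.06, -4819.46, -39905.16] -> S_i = -8.49*8.28^i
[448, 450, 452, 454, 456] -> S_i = 448 + 2*i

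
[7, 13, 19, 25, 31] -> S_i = 7 + 6*i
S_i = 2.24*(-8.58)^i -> [2.24, -19.22, 164.9, -1414.85, 12139.4]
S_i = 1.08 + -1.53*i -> [1.08, -0.45, -1.98, -3.51, -5.04]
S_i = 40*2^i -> [40, 80, 160, 320, 640]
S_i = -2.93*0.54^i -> [-2.93, -1.58, -0.85, -0.46, -0.25]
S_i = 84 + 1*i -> [84, 85, 86, 87, 88]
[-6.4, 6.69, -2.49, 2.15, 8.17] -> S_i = Random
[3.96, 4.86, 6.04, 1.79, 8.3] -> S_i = Random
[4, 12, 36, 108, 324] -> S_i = 4*3^i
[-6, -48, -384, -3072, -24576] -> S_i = -6*8^i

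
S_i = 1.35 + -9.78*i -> [1.35, -8.43, -18.21, -27.99, -37.77]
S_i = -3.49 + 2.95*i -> [-3.49, -0.54, 2.41, 5.36, 8.31]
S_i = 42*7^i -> [42, 294, 2058, 14406, 100842]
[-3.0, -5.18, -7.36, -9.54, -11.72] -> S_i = -3.00 + -2.18*i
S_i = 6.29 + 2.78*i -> [6.29, 9.07, 11.85, 14.63, 17.41]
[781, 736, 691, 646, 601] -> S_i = 781 + -45*i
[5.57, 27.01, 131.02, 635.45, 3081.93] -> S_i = 5.57*4.85^i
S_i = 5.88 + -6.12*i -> [5.88, -0.24, -6.36, -12.48, -18.6]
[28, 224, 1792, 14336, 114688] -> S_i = 28*8^i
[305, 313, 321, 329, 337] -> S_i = 305 + 8*i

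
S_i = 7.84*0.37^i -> [7.84, 2.9, 1.07, 0.4, 0.15]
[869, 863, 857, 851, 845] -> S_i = 869 + -6*i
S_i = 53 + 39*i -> [53, 92, 131, 170, 209]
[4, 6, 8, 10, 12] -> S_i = 4 + 2*i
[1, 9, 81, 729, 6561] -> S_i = 1*9^i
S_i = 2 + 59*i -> [2, 61, 120, 179, 238]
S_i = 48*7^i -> [48, 336, 2352, 16464, 115248]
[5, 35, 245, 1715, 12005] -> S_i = 5*7^i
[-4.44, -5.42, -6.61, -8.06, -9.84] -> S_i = -4.44*1.22^i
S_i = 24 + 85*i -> [24, 109, 194, 279, 364]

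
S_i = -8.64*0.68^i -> [-8.64, -5.88, -4.0, -2.72, -1.85]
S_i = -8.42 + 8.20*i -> [-8.42, -0.22, 7.98, 16.18, 24.38]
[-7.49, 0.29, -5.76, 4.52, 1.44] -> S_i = Random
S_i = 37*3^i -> [37, 111, 333, 999, 2997]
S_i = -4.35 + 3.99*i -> [-4.35, -0.36, 3.63, 7.62, 11.61]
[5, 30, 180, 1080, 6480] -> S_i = 5*6^i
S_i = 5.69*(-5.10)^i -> [5.69, -29.02, 148.0, -754.78, 3849.4]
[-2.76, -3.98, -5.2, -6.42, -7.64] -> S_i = -2.76 + -1.22*i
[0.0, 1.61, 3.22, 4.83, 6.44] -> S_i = 0.00 + 1.61*i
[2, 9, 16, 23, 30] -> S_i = 2 + 7*i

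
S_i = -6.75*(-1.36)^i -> [-6.75, 9.18, -12.48, 16.98, -23.09]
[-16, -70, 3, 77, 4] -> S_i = Random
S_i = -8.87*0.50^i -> [-8.87, -4.43, -2.22, -1.11, -0.55]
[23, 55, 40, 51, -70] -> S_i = Random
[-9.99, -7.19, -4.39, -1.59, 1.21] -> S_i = -9.99 + 2.80*i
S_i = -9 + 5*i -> [-9, -4, 1, 6, 11]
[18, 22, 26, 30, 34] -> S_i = 18 + 4*i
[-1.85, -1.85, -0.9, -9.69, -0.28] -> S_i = Random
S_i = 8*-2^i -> [8, -16, 32, -64, 128]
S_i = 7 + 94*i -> [7, 101, 195, 289, 383]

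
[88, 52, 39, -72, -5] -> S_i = Random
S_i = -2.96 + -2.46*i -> [-2.96, -5.42, -7.88, -10.34, -12.8]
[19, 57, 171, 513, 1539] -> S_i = 19*3^i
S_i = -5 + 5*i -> [-5, 0, 5, 10, 15]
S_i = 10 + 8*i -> [10, 18, 26, 34, 42]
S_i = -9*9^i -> [-9, -81, -729, -6561, -59049]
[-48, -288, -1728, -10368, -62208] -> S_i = -48*6^i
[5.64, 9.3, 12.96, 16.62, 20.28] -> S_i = 5.64 + 3.66*i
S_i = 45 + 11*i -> [45, 56, 67, 78, 89]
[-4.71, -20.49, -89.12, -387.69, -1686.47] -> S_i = -4.71*4.35^i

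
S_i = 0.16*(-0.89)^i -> [0.16, -0.14, 0.13, -0.11, 0.1]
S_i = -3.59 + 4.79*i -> [-3.59, 1.2, 5.99, 10.78, 15.57]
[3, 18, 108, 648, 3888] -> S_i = 3*6^i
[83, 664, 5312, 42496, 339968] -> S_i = 83*8^i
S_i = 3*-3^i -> [3, -9, 27, -81, 243]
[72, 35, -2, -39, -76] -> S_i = 72 + -37*i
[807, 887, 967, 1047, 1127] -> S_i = 807 + 80*i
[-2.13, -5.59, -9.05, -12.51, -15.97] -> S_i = -2.13 + -3.46*i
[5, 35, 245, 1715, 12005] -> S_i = 5*7^i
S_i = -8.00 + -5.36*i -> [-8.0, -13.36, -18.72, -24.08, -29.44]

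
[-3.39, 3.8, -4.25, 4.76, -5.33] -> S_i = -3.39*(-1.12)^i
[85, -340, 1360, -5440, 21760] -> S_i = 85*-4^i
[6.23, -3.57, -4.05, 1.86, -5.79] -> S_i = Random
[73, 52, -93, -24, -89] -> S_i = Random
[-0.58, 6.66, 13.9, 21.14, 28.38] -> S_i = -0.58 + 7.24*i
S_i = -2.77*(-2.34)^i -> [-2.77, 6.48, -15.17, 35.49, -83.05]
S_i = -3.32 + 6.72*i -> [-3.32, 3.4, 10.12, 16.84, 23.56]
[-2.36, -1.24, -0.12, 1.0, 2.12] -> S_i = -2.36 + 1.12*i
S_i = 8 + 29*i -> [8, 37, 66, 95, 124]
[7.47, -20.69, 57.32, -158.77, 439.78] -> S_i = 7.47*(-2.77)^i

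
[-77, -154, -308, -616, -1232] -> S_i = -77*2^i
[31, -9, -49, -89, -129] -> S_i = 31 + -40*i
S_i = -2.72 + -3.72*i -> [-2.72, -6.44, -10.16, -13.88, -17.6]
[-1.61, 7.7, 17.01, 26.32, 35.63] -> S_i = -1.61 + 9.31*i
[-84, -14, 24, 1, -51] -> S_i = Random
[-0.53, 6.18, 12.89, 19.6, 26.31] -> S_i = -0.53 + 6.71*i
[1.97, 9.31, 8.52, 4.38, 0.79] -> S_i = Random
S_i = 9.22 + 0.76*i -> [9.22, 9.98, 10.74, 11.5, 12.26]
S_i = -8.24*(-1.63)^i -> [-8.24, 13.43, -21.89, 35.69, -58.17]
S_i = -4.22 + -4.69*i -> [-4.22, -8.91, -13.6, -18.29, -22.98]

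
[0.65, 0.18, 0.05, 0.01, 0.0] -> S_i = 0.65*0.28^i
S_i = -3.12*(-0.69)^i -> [-3.12, 2.15, -1.49, 1.02, -0.71]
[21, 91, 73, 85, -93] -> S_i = Random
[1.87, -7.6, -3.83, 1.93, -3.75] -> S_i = Random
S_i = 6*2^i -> [6, 12, 24, 48, 96]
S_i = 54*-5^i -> [54, -270, 1350, -6750, 33750]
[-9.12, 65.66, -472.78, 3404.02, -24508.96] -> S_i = -9.12*(-7.20)^i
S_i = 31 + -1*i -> [31, 30, 29, 28, 27]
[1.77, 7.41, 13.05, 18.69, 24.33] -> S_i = 1.77 + 5.64*i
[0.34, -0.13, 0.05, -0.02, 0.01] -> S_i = 0.34*(-0.37)^i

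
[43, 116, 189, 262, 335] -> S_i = 43 + 73*i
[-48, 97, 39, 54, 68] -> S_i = Random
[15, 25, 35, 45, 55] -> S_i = 15 + 10*i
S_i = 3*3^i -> [3, 9, 27, 81, 243]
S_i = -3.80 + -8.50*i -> [-3.8, -12.3, -20.8, -29.3, -37.8]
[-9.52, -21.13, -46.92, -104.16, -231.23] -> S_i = -9.52*2.22^i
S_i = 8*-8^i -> [8, -64, 512, -4096, 32768]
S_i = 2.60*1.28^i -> [2.6, 3.33, 4.26, 5.45, 6.98]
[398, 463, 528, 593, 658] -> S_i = 398 + 65*i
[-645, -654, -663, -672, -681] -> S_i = -645 + -9*i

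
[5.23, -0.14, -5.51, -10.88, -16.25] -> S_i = 5.23 + -5.37*i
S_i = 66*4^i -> [66, 264, 1056, 4224, 16896]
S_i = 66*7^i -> [66, 462, 3234, 22638, 158466]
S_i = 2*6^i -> [2, 12, 72, 432, 2592]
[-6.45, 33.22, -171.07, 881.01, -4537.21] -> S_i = -6.45*(-5.15)^i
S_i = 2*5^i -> [2, 10, 50, 250, 1250]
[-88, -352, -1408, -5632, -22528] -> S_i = -88*4^i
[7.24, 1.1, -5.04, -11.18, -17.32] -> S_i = 7.24 + -6.14*i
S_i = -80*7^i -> [-80, -560, -3920, -27440, -192080]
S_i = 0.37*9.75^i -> [0.37, 3.61, 35.17, 342.94, 3343.65]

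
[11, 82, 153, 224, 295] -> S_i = 11 + 71*i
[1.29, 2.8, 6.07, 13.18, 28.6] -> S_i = 1.29*2.17^i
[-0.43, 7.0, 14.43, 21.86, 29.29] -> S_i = -0.43 + 7.43*i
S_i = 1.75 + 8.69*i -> [1.75, 10.44, 19.13, 27.82, 36.51]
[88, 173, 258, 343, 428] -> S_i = 88 + 85*i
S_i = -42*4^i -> [-42, -168, -672, -2688, -10752]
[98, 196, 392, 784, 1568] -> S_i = 98*2^i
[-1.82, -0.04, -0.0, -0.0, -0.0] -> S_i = -1.82*0.02^i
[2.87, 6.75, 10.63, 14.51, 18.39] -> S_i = 2.87 + 3.88*i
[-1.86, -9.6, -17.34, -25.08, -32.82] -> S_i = -1.86 + -7.74*i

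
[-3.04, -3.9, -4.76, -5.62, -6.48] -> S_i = -3.04 + -0.86*i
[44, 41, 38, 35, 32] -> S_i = 44 + -3*i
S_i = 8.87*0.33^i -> [8.87, 2.93, 0.97, 0.32, 0.11]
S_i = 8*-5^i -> [8, -40, 200, -1000, 5000]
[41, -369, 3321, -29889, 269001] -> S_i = 41*-9^i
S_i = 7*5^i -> [7, 35, 175, 875, 4375]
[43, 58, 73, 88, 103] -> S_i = 43 + 15*i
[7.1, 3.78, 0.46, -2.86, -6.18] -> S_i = 7.10 + -3.32*i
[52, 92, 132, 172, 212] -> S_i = 52 + 40*i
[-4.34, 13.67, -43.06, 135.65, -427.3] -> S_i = -4.34*(-3.15)^i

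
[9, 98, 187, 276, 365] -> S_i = 9 + 89*i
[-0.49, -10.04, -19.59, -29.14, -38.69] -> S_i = -0.49 + -9.55*i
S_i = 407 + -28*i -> [407, 379, 351, 323, 295]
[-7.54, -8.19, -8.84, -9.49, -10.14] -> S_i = -7.54 + -0.65*i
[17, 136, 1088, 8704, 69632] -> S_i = 17*8^i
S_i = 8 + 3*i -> [8, 11, 14, 17, 20]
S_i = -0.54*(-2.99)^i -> [-0.54, 1.61, -4.83, 14.43, -43.16]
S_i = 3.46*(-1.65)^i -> [3.46, -5.71, 9.42, -15.54, 25.65]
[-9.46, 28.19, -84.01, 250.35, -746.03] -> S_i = -9.46*(-2.98)^i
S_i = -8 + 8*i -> [-8, 0, 8, 16, 24]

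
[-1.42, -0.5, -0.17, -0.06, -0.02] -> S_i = -1.42*0.35^i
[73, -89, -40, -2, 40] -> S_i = Random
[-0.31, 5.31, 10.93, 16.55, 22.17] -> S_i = -0.31 + 5.62*i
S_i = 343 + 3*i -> [343, 346, 349, 352, 355]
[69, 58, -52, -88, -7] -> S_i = Random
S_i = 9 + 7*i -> [9, 16, 23, 30, 37]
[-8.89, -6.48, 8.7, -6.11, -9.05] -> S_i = Random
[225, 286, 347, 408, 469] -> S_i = 225 + 61*i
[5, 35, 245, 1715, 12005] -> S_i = 5*7^i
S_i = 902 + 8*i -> [902, 910, 918, 926, 934]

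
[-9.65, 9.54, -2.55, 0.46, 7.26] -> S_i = Random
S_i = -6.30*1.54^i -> [-6.3, -9.7, -14.94, -23.01, -35.43]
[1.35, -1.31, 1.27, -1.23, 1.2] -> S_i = 1.35*(-0.97)^i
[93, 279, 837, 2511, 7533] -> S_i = 93*3^i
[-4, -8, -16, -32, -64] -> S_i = -4*2^i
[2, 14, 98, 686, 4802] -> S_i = 2*7^i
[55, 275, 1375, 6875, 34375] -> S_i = 55*5^i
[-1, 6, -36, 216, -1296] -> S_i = -1*-6^i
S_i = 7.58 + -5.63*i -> [7.58, 1.95, -3.68, -9.31, -14.94]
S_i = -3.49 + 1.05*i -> [-3.49, -2.44, -1.39, -0.34, 0.71]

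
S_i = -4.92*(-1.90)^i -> [-4.92, 9.35, -17.76, 33.75, -64.12]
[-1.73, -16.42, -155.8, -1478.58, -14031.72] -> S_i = -1.73*9.49^i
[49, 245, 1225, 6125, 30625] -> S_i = 49*5^i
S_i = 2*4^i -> [2, 8, 32, 128, 512]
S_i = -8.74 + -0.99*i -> [-8.74, -9.73, -10.72, -11.71, -12.7]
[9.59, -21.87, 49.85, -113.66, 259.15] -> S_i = 9.59*(-2.28)^i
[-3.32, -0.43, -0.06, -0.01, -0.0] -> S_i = -3.32*0.13^i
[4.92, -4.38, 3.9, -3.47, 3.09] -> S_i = 4.92*(-0.89)^i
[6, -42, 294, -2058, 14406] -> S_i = 6*-7^i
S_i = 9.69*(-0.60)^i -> [9.69, -5.81, 3.49, -2.09, 1.26]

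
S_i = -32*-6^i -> [-32, 192, -1152, 6912, -41472]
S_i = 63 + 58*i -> [63, 121, 179, 237, 295]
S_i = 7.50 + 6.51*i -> [7.5, 14.01, 20.52, 27.03, 33.54]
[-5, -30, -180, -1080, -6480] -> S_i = -5*6^i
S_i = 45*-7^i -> [45, -315, 2205, -15435, 108045]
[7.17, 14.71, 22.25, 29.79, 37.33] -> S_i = 7.17 + 7.54*i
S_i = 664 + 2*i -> [664, 666, 668, 670, 672]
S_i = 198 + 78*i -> [198, 276, 354, 432, 510]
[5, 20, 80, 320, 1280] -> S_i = 5*4^i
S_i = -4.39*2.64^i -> [-4.39, -11.59, -30.6, -80.77, -213.25]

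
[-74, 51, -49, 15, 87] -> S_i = Random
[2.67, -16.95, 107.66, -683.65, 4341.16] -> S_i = 2.67*(-6.35)^i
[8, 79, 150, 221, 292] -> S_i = 8 + 71*i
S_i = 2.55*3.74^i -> [2.55, 9.54, 35.67, 133.4, 498.92]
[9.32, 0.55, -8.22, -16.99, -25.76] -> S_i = 9.32 + -8.77*i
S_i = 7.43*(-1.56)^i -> [7.43, -11.59, 18.08, -28.21, 44.0]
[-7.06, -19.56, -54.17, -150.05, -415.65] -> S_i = -7.06*2.77^i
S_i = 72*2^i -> [72, 144, 288, 576, 1152]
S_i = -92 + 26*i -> [-92, -66, -40, -14, 12]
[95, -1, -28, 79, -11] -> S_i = Random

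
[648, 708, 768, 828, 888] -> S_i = 648 + 60*i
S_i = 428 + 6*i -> [428, 434, 440, 446, 452]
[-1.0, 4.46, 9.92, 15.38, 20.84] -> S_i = -1.00 + 5.46*i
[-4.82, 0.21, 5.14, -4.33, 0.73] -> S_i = Random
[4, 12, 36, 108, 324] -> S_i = 4*3^i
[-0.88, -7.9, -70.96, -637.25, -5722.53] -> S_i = -0.88*8.98^i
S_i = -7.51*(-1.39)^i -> [-7.51, 10.44, -14.51, 20.17, -28.03]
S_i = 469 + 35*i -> [469, 504, 539, 574, 609]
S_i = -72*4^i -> [-72, -288, -1152, -4608, -18432]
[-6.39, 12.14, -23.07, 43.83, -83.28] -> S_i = -6.39*(-1.90)^i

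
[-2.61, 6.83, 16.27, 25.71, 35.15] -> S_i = -2.61 + 9.44*i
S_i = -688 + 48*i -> [-688, -640, -592, -544, -496]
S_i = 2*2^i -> [2, 4, 8, 16, 32]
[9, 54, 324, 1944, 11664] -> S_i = 9*6^i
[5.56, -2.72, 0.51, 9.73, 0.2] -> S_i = Random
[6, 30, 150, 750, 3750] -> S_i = 6*5^i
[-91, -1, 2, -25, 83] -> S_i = Random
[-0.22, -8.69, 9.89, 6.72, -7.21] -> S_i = Random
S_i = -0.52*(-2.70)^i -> [-0.52, 1.4, -3.79, 10.24, -27.63]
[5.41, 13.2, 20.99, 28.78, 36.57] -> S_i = 5.41 + 7.79*i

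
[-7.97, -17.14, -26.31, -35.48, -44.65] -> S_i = -7.97 + -9.17*i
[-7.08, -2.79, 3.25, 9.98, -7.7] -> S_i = Random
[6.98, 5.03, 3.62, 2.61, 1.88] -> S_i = 6.98*0.72^i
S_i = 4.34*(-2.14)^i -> [4.34, -9.29, 19.88, -42.53, 91.02]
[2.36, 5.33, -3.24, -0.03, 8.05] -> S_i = Random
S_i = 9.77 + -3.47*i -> [9.77, 6.3, 2.83, -0.64, -4.11]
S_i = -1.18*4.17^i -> [-1.18, -4.92, -20.52, -85.56, -356.8]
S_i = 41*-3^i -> [41, -123, 369, -1107, 3321]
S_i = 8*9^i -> [8, 72, 648, 5832, 52488]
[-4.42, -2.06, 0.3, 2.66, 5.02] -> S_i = -4.42 + 2.36*i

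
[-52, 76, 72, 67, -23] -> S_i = Random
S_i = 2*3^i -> [2, 6, 18, 54, 162]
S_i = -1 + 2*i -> [-1, 1, 3, 5, 7]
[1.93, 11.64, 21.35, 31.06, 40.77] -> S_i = 1.93 + 9.71*i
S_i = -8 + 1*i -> [-8, -7, -6, -5, -4]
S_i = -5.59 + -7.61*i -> [-5.59, -13.2, -20.81, -28.42, -36.03]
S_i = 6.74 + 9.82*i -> [6.74, 16.56, 26.38, 36.2, 46.02]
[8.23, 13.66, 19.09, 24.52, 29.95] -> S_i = 8.23 + 5.43*i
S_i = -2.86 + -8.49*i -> [-2.86, -11.35, -19.84, -28.33, -36.82]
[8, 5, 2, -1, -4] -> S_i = 8 + -3*i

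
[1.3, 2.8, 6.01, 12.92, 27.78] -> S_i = 1.30*2.15^i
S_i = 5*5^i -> [5, 25, 125, 625, 3125]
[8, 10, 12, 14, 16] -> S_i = 8 + 2*i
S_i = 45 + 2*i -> [45, 47, 49, 51, 53]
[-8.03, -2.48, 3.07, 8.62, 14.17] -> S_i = -8.03 + 5.55*i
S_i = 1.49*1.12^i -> [1.49, 1.67, 1.87, 2.09, 2.34]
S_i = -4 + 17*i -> [-4, 13, 30, 47, 64]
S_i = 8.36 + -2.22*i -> [8.36, 6.14, 3.92, 1.7, -0.52]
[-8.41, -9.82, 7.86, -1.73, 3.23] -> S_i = Random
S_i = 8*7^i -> [8, 56, 392, 2744, 19208]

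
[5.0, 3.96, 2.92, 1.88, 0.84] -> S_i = 5.00 + -1.04*i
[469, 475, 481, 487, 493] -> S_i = 469 + 6*i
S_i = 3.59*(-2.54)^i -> [3.59, -9.12, 23.16, -58.83, 149.43]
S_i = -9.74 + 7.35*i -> [-9.74, -2.39, 4.96, 12.31, 19.66]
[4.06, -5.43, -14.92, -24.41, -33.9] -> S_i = 4.06 + -9.49*i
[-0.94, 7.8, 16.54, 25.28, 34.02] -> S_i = -0.94 + 8.74*i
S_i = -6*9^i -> [-6, -54, -486, -4374, -39366]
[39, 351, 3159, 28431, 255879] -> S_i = 39*9^i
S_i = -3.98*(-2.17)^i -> [-3.98, 8.64, -18.74, 40.67, -88.25]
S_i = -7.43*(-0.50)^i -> [-7.43, 3.72, -1.86, 0.93, -0.46]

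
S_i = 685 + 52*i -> [685, 737, 789, 841, 893]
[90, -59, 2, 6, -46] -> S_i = Random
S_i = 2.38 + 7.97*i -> [2.38, 10.35, 18.32, 26.29, 34.26]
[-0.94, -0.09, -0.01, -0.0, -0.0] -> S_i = -0.94*0.10^i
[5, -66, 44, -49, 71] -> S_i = Random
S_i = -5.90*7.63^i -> [-5.9, -45.02, -343.48, -2620.75, -19996.32]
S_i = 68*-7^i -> [68, -476, 3332, -23324, 163268]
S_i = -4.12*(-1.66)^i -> [-4.12, 6.84, -11.35, 18.85, -31.28]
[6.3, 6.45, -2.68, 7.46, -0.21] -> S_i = Random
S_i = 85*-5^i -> [85, -425, 2125, -10625, 53125]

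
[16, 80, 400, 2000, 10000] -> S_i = 16*5^i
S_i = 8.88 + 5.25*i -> [8.88, 14.13, 19.38, 24.63, 29.88]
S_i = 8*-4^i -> [8, -32, 128, -512, 2048]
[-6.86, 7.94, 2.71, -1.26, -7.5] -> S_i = Random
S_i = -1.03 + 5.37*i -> [-1.03, 4.34, 9.71, 15.08, 20.45]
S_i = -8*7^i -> [-8, -56, -392, -2744, -19208]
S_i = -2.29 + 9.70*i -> [-2.29, 7.41, 17.11, 26.81, 36.51]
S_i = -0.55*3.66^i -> [-0.55, -2.01, -7.37, -26.97, -98.69]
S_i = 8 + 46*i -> [8, 54, 100, 146, 192]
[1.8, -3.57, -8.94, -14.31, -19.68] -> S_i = 1.80 + -5.37*i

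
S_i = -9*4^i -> [-9, -36, -144, -576, -2304]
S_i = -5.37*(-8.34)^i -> [-5.37, 44.79, -373.51, 3115.1, -25979.96]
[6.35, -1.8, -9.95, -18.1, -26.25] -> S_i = 6.35 + -8.15*i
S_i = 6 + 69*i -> [6, 75, 144, 213, 282]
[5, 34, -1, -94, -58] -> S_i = Random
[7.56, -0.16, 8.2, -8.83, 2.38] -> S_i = Random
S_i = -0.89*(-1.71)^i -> [-0.89, 1.52, -2.6, 4.45, -7.61]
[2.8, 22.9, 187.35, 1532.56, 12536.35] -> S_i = 2.80*8.18^i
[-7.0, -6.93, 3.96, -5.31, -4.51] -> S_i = Random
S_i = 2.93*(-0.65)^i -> [2.93, -1.9, 1.24, -0.8, 0.52]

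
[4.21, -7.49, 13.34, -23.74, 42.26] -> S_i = 4.21*(-1.78)^i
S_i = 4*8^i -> [4, 32, 256, 2048, 16384]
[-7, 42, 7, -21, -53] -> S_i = Random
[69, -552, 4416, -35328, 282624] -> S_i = 69*-8^i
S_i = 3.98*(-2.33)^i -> [3.98, -9.27, 21.61, -50.34, 117.3]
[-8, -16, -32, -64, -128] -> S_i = -8*2^i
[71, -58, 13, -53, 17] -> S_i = Random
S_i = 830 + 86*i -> [830, 916, 1002, 1088, 1174]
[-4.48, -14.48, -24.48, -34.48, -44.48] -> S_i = -4.48 + -10.00*i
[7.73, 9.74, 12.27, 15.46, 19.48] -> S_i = 7.73*1.26^i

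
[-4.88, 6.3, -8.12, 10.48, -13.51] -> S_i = -4.88*(-1.29)^i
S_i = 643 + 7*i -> [643, 650, 657, 664, 671]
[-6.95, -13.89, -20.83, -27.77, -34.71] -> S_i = -6.95 + -6.94*i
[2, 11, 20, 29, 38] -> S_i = 2 + 9*i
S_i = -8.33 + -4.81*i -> [-8.33, -13.14, -17.95, -22.76, -27.57]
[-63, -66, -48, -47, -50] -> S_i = Random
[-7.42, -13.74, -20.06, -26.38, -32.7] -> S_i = -7.42 + -6.32*i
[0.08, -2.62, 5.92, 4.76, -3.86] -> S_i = Random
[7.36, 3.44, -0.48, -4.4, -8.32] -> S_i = 7.36 + -3.92*i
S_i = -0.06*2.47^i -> [-0.06, -0.15, -0.37, -0.9, -2.23]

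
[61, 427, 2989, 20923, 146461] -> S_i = 61*7^i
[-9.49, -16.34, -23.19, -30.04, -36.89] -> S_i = -9.49 + -6.85*i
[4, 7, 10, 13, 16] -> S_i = 4 + 3*i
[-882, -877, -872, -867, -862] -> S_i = -882 + 5*i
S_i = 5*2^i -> [5, 10, 20, 40, 80]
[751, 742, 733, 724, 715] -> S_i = 751 + -9*i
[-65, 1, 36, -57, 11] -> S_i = Random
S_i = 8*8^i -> [8, 64, 512, 4096, 32768]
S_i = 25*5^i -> [25, 125, 625, 3125, 15625]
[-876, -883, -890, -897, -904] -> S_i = -876 + -7*i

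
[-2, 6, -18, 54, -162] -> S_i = -2*-3^i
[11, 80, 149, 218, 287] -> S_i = 11 + 69*i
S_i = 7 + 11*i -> [7, 18, 29, 40, 51]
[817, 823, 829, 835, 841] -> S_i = 817 + 6*i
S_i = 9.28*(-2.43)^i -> [9.28, -22.55, 54.8, -133.16, 323.57]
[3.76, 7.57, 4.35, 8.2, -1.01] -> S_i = Random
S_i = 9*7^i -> [9, 63, 441, 3087, 21609]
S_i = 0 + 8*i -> [0, 8, 16, 24, 32]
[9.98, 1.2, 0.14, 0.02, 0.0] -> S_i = 9.98*0.12^i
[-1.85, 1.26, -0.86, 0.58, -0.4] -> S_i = -1.85*(-0.68)^i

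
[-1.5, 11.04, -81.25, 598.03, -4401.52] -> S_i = -1.50*(-7.36)^i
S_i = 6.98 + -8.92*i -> [6.98, -1.94, -10.86, -19.78, -28.7]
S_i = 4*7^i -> [4, 28, 196, 1372, 9604]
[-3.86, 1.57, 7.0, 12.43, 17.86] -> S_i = -3.86 + 5.43*i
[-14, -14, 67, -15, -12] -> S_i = Random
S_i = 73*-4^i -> [73, -292, 1168, -4672, 18688]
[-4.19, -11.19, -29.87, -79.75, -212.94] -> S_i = -4.19*2.67^i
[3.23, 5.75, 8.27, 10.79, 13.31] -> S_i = 3.23 + 2.52*i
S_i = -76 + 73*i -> [-76, -3, 70, 143, 216]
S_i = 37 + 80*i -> [37, 117, 197, 277, 357]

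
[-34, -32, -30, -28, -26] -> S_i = -34 + 2*i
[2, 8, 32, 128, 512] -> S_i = 2*4^i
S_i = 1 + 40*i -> [1, 41, 81, 121, 161]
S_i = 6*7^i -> [6, 42, 294, 2058, 14406]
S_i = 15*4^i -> [15, 60, 240, 960, 3840]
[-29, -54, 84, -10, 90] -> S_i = Random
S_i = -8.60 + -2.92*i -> [-8.6, -11.52, -14.44, -17.36, -20.28]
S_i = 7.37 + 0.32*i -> [7.37, 7.69, 8.01, 8.33, 8.65]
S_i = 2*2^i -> [2, 4, 8, 16, 32]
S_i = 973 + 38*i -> [973, 1011, 1049, 1087, 1125]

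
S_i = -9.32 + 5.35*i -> [-9.32, -3.97, 1.38, 6.73, 12.08]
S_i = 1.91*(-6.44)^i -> [1.91, -12.3, 79.21, -510.14, 3285.31]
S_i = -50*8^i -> [-50, -400, -3200, -25600, -204800]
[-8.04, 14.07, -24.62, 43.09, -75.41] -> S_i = -8.04*(-1.75)^i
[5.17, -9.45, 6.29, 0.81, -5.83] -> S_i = Random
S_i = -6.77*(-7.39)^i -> [-6.77, 50.03, -369.72, 2732.26, -20191.4]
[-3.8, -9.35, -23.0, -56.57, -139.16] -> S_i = -3.80*2.46^i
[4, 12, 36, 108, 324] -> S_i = 4*3^i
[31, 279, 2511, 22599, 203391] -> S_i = 31*9^i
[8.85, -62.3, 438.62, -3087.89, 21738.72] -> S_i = 8.85*(-7.04)^i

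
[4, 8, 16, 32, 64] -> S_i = 4*2^i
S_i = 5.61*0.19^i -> [5.61, 1.07, 0.2, 0.04, 0.01]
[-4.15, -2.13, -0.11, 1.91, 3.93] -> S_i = -4.15 + 2.02*i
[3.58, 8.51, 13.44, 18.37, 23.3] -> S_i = 3.58 + 4.93*i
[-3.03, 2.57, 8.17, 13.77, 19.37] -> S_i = -3.03 + 5.60*i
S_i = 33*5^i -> [33, 165, 825, 4125, 20625]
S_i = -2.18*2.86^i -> [-2.18, -6.23, -17.83, -51.0, -145.85]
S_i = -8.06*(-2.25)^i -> [-8.06, 18.14, -40.8, 91.81, -206.57]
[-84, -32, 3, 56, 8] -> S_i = Random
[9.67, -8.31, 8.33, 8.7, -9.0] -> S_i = Random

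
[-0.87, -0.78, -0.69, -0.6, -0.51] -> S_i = -0.87 + 0.09*i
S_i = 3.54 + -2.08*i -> [3.54, 1.46, -0.62, -2.7, -4.78]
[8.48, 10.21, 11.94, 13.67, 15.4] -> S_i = 8.48 + 1.73*i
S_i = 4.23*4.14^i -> [4.23, 17.51, 72.5, 300.15, 1242.63]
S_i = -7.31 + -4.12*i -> [-7.31, -11.43, -15.55, -19.67, -23.79]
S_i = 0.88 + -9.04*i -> [0.88, -8.16, -17.2, -26.24, -35.28]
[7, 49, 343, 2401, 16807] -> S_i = 7*7^i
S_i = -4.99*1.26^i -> [-4.99, -6.29, -7.92, -9.98, -12.58]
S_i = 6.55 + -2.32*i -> [6.55, 4.23, 1.91, -0.41, -2.73]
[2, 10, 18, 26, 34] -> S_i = 2 + 8*i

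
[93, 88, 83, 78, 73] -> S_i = 93 + -5*i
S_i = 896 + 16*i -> [896, 912, 928, 944, 960]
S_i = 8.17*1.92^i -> [8.17, 15.69, 30.12, 57.83, 111.03]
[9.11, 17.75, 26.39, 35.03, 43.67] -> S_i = 9.11 + 8.64*i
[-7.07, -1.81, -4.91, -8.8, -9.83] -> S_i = Random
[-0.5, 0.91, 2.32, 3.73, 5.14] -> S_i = -0.50 + 1.41*i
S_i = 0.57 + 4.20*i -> [0.57, 4.77, 8.97, 13.17, 17.37]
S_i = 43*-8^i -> [43, -344, 2752, -22016, 176128]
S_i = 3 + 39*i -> [3, 42, 81, 120, 159]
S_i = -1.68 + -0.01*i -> [-1.68, -1.69, -1.7, -1.71, -1.72]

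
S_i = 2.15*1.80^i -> [2.15, 3.87, 6.97, 12.54, 22.57]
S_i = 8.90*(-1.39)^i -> [8.9, -12.37, 17.2, -23.9, 33.22]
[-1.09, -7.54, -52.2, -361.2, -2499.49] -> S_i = -1.09*6.92^i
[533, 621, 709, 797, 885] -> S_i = 533 + 88*i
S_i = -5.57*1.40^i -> [-5.57, -7.8, -10.92, -15.28, -21.4]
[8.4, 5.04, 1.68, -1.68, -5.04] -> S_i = 8.40 + -3.36*i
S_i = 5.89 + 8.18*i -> [5.89, 14.07, 22.25, 30.43, 38.61]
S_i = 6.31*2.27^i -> [6.31, 14.32, 32.51, 73.81, 167.55]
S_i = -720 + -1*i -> [-720, -721, -722, -723, -724]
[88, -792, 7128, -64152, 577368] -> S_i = 88*-9^i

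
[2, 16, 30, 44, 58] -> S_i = 2 + 14*i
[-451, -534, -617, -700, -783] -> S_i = -451 + -83*i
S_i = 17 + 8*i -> [17, 25, 33, 41, 49]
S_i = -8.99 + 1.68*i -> [-8.99, -7.31, -5.63, -3.95, -2.27]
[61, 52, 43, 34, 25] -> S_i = 61 + -9*i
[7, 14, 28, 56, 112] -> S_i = 7*2^i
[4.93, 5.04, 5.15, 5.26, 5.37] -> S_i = 4.93 + 0.11*i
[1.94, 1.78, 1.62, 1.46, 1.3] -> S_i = 1.94 + -0.16*i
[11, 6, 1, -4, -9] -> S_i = 11 + -5*i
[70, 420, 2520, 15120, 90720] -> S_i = 70*6^i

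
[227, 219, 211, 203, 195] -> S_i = 227 + -8*i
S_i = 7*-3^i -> [7, -21, 63, -189, 567]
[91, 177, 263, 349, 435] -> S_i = 91 + 86*i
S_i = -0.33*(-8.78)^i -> [-0.33, 2.9, -25.44, 223.36, -1961.07]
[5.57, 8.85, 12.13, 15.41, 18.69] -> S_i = 5.57 + 3.28*i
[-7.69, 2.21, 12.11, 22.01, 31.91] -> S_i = -7.69 + 9.90*i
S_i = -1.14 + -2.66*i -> [-1.14, -3.8, -6.46, -9.12, -11.78]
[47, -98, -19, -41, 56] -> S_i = Random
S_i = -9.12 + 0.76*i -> [-9.12, -8.36, -7.6, -6.84, -6.08]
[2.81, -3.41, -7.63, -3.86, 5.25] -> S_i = Random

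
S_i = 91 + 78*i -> [91, 169, 247, 325, 403]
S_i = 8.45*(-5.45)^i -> [8.45, -46.05, 250.99, -1367.87, 7454.92]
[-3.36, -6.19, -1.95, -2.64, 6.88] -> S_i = Random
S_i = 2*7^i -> [2, 14, 98, 686, 4802]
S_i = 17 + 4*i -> [17, 21, 25, 29, 33]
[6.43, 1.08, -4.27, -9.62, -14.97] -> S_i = 6.43 + -5.35*i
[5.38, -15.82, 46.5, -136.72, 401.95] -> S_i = 5.38*(-2.94)^i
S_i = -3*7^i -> [-3, -21, -147, -1029, -7203]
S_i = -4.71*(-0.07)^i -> [-4.71, 0.33, -0.02, 0.0, -0.0]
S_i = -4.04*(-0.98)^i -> [-4.04, 3.96, -3.88, 3.8, -3.73]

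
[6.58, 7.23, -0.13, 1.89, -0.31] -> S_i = Random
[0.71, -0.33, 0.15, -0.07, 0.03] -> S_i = 0.71*(-0.46)^i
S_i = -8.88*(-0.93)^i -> [-8.88, 8.26, -7.68, 7.14, -6.64]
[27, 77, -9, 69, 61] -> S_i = Random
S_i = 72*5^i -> [72, 360, 1800, 9000, 45000]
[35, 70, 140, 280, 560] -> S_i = 35*2^i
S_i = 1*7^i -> [1, 7, 49, 343, 2401]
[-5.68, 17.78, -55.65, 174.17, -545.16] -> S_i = -5.68*(-3.13)^i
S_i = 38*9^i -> [38, 342, 3078, 27702, 249318]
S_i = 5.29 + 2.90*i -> [5.29, 8.19, 11.09, 13.99, 16.89]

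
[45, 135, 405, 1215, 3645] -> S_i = 45*3^i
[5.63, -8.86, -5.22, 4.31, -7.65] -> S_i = Random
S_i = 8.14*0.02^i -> [8.14, 0.16, 0.0, 0.0, 0.0]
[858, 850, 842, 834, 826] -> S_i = 858 + -8*i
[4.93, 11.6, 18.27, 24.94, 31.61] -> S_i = 4.93 + 6.67*i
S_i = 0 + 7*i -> [0, 7, 14, 21, 28]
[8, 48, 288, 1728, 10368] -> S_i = 8*6^i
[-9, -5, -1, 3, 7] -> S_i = -9 + 4*i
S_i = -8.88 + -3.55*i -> [-8.88, -12.43, -15.98, -19.53, -23.08]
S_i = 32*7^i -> [32, 224, 1568, 10976, 76832]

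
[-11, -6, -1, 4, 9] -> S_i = -11 + 5*i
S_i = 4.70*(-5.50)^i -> [4.7, -25.85, 142.18, -781.96, 4300.79]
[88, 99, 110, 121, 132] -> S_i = 88 + 11*i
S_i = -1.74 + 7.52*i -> [-1.74, 5.78, 13.3, 20.82, 28.34]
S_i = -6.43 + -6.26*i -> [-6.43, -12.69, -18.95, -25.21, -31.47]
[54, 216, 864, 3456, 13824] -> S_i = 54*4^i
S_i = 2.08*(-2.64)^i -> [2.08, -5.49, 14.5, -38.27, 101.04]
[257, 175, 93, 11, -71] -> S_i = 257 + -82*i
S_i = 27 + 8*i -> [27, 35, 43, 51, 59]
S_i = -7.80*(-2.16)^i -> [-7.8, 16.85, -36.39, 78.61, -169.79]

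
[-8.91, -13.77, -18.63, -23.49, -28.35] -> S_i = -8.91 + -4.86*i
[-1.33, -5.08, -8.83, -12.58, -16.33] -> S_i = -1.33 + -3.75*i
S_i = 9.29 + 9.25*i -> [9.29, 18.54, 27.79, 37.04, 46.29]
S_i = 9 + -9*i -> [9, 0, -9, -18, -27]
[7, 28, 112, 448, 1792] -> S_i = 7*4^i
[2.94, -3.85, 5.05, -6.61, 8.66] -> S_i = 2.94*(-1.31)^i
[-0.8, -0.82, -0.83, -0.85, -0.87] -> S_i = -0.80*1.02^i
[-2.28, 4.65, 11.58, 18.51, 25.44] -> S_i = -2.28 + 6.93*i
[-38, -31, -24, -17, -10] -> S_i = -38 + 7*i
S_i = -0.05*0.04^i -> [-0.05, -0.0, -0.0, -0.0, -0.0]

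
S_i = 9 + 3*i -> [9, 12, 15, 18, 21]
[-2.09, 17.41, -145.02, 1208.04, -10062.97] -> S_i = -2.09*(-8.33)^i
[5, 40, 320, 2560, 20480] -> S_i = 5*8^i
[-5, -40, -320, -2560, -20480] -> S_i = -5*8^i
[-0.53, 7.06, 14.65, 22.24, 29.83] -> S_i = -0.53 + 7.59*i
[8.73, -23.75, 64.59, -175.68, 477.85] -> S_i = 8.73*(-2.72)^i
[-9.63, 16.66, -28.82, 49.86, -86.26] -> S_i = -9.63*(-1.73)^i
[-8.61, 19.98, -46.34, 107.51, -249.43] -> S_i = -8.61*(-2.32)^i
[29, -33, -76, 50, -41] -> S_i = Random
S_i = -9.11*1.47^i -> [-9.11, -13.39, -19.69, -28.94, -42.54]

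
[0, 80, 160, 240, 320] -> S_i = 0 + 80*i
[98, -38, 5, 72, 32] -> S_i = Random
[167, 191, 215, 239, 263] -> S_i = 167 + 24*i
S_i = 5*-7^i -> [5, -35, 245, -1715, 12005]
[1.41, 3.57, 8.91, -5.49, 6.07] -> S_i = Random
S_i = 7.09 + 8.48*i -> [7.09, 15.57, 24.05, 32.53, 41.01]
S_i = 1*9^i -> [1, 9, 81, 729, 6561]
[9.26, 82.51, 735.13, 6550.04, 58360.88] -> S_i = 9.26*8.91^i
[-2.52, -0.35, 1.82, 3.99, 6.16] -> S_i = -2.52 + 2.17*i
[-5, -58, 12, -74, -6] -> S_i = Random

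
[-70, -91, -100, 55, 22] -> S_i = Random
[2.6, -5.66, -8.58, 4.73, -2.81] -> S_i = Random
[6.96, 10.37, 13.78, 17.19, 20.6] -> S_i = 6.96 + 3.41*i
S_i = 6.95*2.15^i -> [6.95, 14.94, 32.13, 69.07, 148.5]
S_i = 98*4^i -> [98, 392, 1568, 6272, 25088]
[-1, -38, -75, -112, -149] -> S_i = -1 + -37*i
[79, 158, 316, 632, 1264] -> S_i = 79*2^i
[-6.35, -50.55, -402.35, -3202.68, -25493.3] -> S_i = -6.35*7.96^i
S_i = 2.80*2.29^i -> [2.8, 6.41, 14.68, 33.63, 77.0]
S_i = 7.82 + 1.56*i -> [7.82, 9.38, 10.94, 12.5, 14.06]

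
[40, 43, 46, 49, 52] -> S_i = 40 + 3*i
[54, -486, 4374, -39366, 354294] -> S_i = 54*-9^i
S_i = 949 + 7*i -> [949, 956, 963, 970, 977]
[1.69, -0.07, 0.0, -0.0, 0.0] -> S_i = 1.69*(-0.04)^i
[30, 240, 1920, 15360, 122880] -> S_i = 30*8^i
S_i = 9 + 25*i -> [9, 34, 59, 84, 109]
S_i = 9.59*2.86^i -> [9.59, 27.43, 78.44, 224.35, 641.63]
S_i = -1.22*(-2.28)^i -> [-1.22, 2.78, -6.34, 14.46, -32.97]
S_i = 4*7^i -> [4, 28, 196, 1372, 9604]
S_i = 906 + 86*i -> [906, 992, 1078, 1164, 1250]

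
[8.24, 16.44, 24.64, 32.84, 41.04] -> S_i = 8.24 + 8.20*i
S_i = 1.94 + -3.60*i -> [1.94, -1.66, -5.26, -8.86, -12.46]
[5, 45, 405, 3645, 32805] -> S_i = 5*9^i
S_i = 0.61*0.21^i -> [0.61, 0.13, 0.03, 0.01, 0.0]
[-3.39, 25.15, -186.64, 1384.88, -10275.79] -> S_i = -3.39*(-7.42)^i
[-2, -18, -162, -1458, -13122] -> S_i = -2*9^i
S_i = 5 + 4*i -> [5, 9, 13, 17, 21]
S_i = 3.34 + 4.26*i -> [3.34, 7.6, 11.86, 16.12, 20.38]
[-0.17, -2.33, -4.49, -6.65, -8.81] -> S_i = -0.17 + -2.16*i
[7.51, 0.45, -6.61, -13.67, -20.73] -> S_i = 7.51 + -7.06*i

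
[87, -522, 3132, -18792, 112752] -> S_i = 87*-6^i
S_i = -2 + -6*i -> [-2, -8, -14, -20, -26]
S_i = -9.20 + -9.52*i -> [-9.2, -18.72, -28.24, -37.76, -47.28]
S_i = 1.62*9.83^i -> [1.62, 15.92, 156.54, 1538.78, 15126.17]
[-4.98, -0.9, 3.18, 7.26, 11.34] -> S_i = -4.98 + 4.08*i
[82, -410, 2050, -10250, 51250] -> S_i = 82*-5^i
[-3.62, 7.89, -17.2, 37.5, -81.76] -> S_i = -3.62*(-2.18)^i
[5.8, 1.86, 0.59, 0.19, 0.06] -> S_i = 5.80*0.32^i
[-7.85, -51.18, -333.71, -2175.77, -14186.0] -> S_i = -7.85*6.52^i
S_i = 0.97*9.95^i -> [0.97, 9.65, 96.03, 955.52, 9507.45]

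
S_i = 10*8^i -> [10, 80, 640, 5120, 40960]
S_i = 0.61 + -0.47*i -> [0.61, 0.14, -0.33, -0.8, -1.27]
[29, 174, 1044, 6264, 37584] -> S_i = 29*6^i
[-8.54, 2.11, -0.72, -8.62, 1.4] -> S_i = Random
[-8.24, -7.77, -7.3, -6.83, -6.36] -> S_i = -8.24 + 0.47*i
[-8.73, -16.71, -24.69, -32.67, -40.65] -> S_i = -8.73 + -7.98*i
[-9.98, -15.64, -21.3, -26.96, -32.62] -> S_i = -9.98 + -5.66*i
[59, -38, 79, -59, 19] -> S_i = Random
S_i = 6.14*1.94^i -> [6.14, 11.91, 23.11, 44.83, 86.97]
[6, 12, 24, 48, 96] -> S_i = 6*2^i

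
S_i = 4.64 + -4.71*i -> [4.64, -0.07, -4.78, -9.49, -14.2]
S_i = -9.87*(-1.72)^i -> [-9.87, 16.98, -29.2, 50.22, -86.38]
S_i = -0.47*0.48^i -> [-0.47, -0.23, -0.11, -0.05, -0.02]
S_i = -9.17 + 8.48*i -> [-9.17, -0.69, 7.79, 16.27, 24.75]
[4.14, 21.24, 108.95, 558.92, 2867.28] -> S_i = 4.14*5.13^i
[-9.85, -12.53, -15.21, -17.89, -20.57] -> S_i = -9.85 + -2.68*i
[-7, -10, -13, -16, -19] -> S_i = -7 + -3*i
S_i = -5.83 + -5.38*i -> [-5.83, -11.21, -16.59, -21.97, -27.35]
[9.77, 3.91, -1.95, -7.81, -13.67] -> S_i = 9.77 + -5.86*i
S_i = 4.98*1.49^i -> [4.98, 7.42, 11.06, 16.47, 24.55]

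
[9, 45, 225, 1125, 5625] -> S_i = 9*5^i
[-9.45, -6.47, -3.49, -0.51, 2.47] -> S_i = -9.45 + 2.98*i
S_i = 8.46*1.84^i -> [8.46, 15.57, 28.64, 52.7, 96.97]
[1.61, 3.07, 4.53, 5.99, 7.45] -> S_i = 1.61 + 1.46*i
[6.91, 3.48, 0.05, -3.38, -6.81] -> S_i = 6.91 + -3.43*i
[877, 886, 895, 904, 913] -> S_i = 877 + 9*i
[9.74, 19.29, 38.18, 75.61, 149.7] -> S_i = 9.74*1.98^i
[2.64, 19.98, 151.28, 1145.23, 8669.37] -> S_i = 2.64*7.57^i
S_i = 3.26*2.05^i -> [3.26, 6.68, 13.7, 28.09, 57.57]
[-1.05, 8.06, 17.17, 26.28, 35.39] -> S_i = -1.05 + 9.11*i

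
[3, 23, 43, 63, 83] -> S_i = 3 + 20*i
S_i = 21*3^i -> [21, 63, 189, 567, 1701]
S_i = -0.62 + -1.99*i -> [-0.62, -2.61, -4.6, -6.59, -8.58]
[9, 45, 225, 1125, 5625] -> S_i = 9*5^i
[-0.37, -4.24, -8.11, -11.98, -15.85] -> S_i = -0.37 + -3.87*i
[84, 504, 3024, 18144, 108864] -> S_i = 84*6^i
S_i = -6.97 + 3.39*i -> [-6.97, -3.58, -0.19, 3.2, 6.59]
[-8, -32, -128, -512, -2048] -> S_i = -8*4^i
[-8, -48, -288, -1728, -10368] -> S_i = -8*6^i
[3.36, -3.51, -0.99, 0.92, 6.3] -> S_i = Random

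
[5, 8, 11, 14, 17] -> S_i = 5 + 3*i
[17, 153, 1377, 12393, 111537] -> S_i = 17*9^i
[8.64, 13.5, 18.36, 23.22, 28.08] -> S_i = 8.64 + 4.86*i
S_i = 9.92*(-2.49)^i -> [9.92, -24.7, 61.5, -153.15, 381.34]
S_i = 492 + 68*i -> [492, 560, 628, 696, 764]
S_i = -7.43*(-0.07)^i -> [-7.43, 0.52, -0.04, 0.0, -0.0]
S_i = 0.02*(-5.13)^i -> [0.02, -0.1, 0.53, -2.7, 13.85]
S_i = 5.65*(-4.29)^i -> [5.65, -24.24, 103.98, -446.09, 1913.72]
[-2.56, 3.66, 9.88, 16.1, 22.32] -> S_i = -2.56 + 6.22*i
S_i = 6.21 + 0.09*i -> [6.21, 6.3, 6.39, 6.48, 6.57]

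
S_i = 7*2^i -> [7, 14, 28, 56, 112]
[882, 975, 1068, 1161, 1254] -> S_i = 882 + 93*i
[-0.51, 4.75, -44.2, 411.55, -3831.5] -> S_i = -0.51*(-9.31)^i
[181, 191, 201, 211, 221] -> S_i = 181 + 10*i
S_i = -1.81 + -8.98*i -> [-1.81, -10.79, -19.77, -28.75, -37.73]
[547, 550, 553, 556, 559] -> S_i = 547 + 3*i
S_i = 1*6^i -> [1, 6, 36, 216, 1296]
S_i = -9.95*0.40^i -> [-9.95, -3.98, -1.59, -0.64, -0.25]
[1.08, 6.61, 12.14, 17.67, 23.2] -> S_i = 1.08 + 5.53*i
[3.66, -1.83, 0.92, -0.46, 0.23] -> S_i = 3.66*(-0.50)^i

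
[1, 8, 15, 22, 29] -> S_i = 1 + 7*i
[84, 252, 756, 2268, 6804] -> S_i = 84*3^i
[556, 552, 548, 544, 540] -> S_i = 556 + -4*i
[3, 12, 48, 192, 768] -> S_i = 3*4^i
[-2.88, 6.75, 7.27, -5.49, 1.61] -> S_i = Random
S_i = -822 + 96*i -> [-822, -726, -630, -534, -438]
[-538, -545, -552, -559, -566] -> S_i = -538 + -7*i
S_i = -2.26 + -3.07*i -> [-2.26, -5.33, -8.4, -11.47, -14.54]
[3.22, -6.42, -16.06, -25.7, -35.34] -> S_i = 3.22 + -9.64*i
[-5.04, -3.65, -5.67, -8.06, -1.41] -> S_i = Random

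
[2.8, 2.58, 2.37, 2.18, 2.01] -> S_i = 2.80*0.92^i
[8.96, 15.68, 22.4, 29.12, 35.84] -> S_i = 8.96 + 6.72*i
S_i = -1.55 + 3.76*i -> [-1.55, 2.21, 5.97, 9.73, 13.49]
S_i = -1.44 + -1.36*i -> [-1.44, -2.8, -4.16, -5.52, -6.88]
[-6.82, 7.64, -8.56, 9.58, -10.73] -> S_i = -6.82*(-1.12)^i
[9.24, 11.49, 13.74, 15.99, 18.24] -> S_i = 9.24 + 2.25*i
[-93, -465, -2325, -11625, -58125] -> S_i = -93*5^i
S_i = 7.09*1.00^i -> [7.09, 7.09, 7.09, 7.09, 7.09]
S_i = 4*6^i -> [4, 24, 144, 864, 5184]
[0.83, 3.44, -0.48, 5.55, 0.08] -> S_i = Random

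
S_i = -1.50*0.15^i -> [-1.5, -0.22, -0.03, -0.01, -0.0]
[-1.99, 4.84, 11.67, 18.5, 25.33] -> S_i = -1.99 + 6.83*i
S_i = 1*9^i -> [1, 9, 81, 729, 6561]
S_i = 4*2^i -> [4, 8, 16, 32, 64]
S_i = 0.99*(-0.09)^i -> [0.99, -0.09, 0.01, -0.0, 0.0]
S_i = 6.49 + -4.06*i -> [6.49, 2.43, -1.63, -5.69, -9.75]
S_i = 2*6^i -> [2, 12, 72, 432, 2592]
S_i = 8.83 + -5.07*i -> [8.83, 3.76, -1.31, -6.38, -11.45]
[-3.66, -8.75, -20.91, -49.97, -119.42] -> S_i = -3.66*2.39^i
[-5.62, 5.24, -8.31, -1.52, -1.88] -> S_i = Random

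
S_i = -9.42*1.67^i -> [-9.42, -15.73, -26.27, -43.87, -73.27]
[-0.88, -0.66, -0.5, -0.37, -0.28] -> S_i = -0.88*0.75^i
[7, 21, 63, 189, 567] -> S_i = 7*3^i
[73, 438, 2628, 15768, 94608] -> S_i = 73*6^i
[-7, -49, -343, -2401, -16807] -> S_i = -7*7^i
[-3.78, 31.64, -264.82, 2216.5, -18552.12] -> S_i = -3.78*(-8.37)^i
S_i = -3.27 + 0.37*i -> [-3.27, -2.9, -2.53, -2.16, -1.79]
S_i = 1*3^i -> [1, 3, 9, 27, 81]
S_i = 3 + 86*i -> [3, 89, 175, 261, 347]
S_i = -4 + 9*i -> [-4, 5, 14, 23, 32]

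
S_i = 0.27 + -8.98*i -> [0.27, -8.71, -17.69, -26.67, -35.65]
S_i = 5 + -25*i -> [5, -20, -45, -70, -95]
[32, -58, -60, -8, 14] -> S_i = Random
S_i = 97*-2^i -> [97, -194, 388, -776, 1552]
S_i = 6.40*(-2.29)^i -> [6.4, -14.66, 33.56, -76.86, 176.0]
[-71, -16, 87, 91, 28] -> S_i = Random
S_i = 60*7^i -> [60, 420, 2940, 20580, 144060]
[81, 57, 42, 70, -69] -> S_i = Random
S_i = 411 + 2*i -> [411, 413, 415, 417, 419]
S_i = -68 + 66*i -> [-68, -2, 64, 130, 196]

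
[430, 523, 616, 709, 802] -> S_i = 430 + 93*i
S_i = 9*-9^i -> [9, -81, 729, -6561, 59049]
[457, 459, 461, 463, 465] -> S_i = 457 + 2*i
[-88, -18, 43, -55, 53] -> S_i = Random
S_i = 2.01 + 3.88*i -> [2.01, 5.89, 9.77, 13.65, 17.53]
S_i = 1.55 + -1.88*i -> [1.55, -0.33, -2.21, -4.09, -5.97]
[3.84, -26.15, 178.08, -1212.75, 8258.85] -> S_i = 3.84*(-6.81)^i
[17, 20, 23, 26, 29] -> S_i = 17 + 3*i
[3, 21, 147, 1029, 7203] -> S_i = 3*7^i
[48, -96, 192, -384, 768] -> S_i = 48*-2^i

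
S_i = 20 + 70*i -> [20, 90, 160, 230, 300]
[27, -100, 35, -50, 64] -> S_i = Random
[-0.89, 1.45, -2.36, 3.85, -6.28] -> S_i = -0.89*(-1.63)^i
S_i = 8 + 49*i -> [8, 57, 106, 155, 204]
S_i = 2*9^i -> [2, 18, 162, 1458, 13122]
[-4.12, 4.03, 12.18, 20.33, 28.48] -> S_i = -4.12 + 8.15*i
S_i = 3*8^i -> [3, 24, 192, 1536, 12288]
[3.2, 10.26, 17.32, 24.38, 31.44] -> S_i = 3.20 + 7.06*i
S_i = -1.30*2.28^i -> [-1.3, -2.96, -6.76, -15.41, -35.13]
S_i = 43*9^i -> [43, 387, 3483, 31347, 282123]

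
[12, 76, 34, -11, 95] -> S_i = Random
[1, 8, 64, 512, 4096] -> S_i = 1*8^i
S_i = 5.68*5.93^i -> [5.68, 33.68, 199.74, 1184.44, 7023.72]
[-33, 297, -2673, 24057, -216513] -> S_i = -33*-9^i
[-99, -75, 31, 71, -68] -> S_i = Random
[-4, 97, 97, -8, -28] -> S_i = Random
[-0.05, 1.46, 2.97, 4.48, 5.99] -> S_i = -0.05 + 1.51*i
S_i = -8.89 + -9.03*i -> [-8.89, -17.92, -26.95, -35.98, -45.01]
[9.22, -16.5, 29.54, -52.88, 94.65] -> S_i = 9.22*(-1.79)^i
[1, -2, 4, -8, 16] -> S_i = 1*-2^i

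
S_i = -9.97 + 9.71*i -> [-9.97, -0.26, 9.45, 19.16, 28.87]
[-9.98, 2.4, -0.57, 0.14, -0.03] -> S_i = -9.98*(-0.24)^i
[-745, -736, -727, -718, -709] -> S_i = -745 + 9*i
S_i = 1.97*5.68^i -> [1.97, 11.19, 63.56, 361.0, 2050.5]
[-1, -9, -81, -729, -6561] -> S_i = -1*9^i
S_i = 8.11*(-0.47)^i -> [8.11, -3.81, 1.79, -0.84, 0.4]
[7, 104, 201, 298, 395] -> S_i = 7 + 97*i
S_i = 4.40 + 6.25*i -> [4.4, 10.65, 16.9, 23.15, 29.4]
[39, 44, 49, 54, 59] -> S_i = 39 + 5*i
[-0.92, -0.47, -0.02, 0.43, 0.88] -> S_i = -0.92 + 0.45*i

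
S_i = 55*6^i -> [55, 330, 1980, 11880, 71280]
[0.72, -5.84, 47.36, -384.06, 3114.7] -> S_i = 0.72*(-8.11)^i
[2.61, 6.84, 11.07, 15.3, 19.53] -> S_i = 2.61 + 4.23*i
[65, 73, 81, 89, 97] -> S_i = 65 + 8*i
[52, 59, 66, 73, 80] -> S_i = 52 + 7*i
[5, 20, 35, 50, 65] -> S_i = 5 + 15*i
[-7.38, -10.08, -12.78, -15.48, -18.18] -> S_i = -7.38 + -2.70*i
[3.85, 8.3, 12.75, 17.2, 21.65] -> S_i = 3.85 + 4.45*i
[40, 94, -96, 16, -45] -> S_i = Random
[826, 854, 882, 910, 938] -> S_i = 826 + 28*i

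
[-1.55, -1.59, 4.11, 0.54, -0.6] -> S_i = Random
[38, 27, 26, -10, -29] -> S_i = Random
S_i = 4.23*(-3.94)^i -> [4.23, -16.67, 65.66, -258.72, 1019.35]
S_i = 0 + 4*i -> [0, 4, 8, 12, 16]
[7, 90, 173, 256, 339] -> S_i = 7 + 83*i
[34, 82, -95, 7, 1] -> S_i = Random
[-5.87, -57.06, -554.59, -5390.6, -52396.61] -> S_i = -5.87*9.72^i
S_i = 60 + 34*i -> [60, 94, 128, 162, 196]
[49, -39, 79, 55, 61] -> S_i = Random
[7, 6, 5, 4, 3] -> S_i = 7 + -1*i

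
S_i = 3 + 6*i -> [3, 9, 15, 21, 27]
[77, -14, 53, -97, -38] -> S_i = Random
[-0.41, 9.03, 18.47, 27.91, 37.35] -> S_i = -0.41 + 9.44*i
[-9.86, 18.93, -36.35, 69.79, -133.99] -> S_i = -9.86*(-1.92)^i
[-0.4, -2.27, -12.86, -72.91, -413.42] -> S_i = -0.40*5.67^i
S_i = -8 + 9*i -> [-8, 1, 10, 19, 28]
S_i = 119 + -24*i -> [119, 95, 71, 47, 23]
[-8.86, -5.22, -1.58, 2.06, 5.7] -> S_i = -8.86 + 3.64*i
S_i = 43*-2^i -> [43, -86, 172, -344, 688]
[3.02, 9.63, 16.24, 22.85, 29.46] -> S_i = 3.02 + 6.61*i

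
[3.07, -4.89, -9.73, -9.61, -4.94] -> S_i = Random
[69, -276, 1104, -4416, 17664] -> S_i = 69*-4^i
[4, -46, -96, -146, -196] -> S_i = 4 + -50*i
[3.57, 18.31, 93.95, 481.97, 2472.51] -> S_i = 3.57*5.13^i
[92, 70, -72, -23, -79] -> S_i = Random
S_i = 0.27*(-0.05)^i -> [0.27, -0.01, 0.0, -0.0, 0.0]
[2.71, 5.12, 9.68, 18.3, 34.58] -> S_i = 2.71*1.89^i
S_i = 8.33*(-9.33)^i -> [8.33, -77.72, 725.12, -6765.34, 63120.67]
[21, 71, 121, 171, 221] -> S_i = 21 + 50*i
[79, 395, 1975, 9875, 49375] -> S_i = 79*5^i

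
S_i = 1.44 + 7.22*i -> [1.44, 8.66, 15.88, 23.1, 30.32]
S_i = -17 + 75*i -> [-17, 58, 133, 208, 283]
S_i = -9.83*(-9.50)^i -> [-9.83, 93.38, -887.16, 8428.0, -80065.96]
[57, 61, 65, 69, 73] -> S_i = 57 + 4*i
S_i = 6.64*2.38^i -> [6.64, 15.8, 37.61, 89.52, 213.05]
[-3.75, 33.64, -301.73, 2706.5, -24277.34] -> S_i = -3.75*(-8.97)^i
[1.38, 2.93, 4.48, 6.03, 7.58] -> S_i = 1.38 + 1.55*i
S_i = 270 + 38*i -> [270, 308, 346, 384, 422]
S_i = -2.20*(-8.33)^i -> [-2.2, 18.33, -152.66, 1271.62, -10592.6]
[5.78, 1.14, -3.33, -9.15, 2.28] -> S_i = Random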